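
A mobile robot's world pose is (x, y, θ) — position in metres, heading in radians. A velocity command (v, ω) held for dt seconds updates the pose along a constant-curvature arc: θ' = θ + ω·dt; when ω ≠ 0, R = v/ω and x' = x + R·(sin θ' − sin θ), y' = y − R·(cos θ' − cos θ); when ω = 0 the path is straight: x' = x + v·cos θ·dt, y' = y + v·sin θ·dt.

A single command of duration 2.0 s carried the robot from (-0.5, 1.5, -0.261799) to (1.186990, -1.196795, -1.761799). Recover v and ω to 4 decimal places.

Δθ = -1.761799 − -0.261799 = -1.500000
ω = Δθ/dt = -1.500000/2.0 = -0.7500
R = −Δy/(cos θ' − cos θ) = -2.3333
v = R·ω = -2.3333·-0.7500 = 1.7500

v = 1.7500, ω = -0.7500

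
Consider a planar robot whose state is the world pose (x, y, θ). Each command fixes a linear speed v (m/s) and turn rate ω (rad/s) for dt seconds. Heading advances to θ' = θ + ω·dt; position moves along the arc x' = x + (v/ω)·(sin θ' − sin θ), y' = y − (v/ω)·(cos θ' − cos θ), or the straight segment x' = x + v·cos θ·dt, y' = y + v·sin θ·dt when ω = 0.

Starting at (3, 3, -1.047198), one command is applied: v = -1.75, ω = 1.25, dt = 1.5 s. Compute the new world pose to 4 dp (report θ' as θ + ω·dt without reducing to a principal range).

(0.7565, 3.2471, 0.8278)

θ' = -1.0472 + 1.25·1.5 = 0.8278
R = v/ω = -1.75/1.25 = -1.4000
x' = 3 + -1.4000·(sin 0.8278 − sin -1.0472) = 0.7565
y' = 3 − -1.4000·(cos 0.8278 − cos -1.0472) = 3.2471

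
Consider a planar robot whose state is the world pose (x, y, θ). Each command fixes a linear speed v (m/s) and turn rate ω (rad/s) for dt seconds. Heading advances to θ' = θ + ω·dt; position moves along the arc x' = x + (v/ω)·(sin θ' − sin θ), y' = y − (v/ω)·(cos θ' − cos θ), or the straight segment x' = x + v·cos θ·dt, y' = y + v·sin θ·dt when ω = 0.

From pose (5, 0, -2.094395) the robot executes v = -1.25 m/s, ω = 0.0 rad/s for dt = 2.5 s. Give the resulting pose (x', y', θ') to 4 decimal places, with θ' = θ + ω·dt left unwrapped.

(6.5625, 2.7063, -2.0944)

θ' = -2.0944 + 0.0·2.5 = -2.0944
ω = 0 → straight: x' = 5 + -1.25·cos(-2.0944)·2.5 = 6.5625
y' = 0 + -1.25·sin(-2.0944)·2.5 = 2.7063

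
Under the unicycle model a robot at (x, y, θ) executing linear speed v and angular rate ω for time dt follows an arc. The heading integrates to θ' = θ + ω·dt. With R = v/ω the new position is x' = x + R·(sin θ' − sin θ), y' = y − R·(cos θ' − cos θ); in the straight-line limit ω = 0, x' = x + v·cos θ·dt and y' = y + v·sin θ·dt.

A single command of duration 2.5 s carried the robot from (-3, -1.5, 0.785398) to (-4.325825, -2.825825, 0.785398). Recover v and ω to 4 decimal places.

v = -0.7500, ω = 0.0000

Δθ = 0.785398 − 0.785398 = 0.000000
ω = Δθ/dt = 0.000000/2.5 = 0.0000
ω = 0 → v = (Δx·cos θ + Δy·sin θ)/dt = -0.7500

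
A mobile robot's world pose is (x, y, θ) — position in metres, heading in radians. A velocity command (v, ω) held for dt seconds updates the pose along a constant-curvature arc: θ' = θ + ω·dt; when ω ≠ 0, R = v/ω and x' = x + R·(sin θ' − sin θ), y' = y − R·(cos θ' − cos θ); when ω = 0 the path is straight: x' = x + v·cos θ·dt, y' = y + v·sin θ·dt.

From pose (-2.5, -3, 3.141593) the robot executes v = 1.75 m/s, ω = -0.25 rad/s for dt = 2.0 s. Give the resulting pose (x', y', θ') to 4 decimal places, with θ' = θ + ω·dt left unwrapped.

θ' = 3.1416 + -0.25·2.0 = 2.6416
R = v/ω = 1.75/-0.25 = -7.0000
x' = -2.5 + -7.0000·(sin 2.6416 − sin 3.1416) = -5.8560
y' = -3 − -7.0000·(cos 2.6416 − cos 3.1416) = -2.1431

(-5.8560, -2.1431, 2.6416)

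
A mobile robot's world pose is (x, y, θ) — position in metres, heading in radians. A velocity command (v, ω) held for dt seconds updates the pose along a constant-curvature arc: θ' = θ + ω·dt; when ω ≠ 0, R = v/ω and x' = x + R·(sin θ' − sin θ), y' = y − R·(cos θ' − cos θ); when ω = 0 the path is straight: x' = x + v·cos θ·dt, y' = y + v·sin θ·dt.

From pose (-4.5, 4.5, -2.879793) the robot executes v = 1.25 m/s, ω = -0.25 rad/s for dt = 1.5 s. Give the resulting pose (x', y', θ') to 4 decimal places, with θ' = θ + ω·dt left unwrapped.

(-6.3589, 4.3616, -3.2548)

θ' = -2.8798 + -0.25·1.5 = -3.2548
R = v/ω = 1.25/-0.25 = -5.0000
x' = -4.5 + -5.0000·(sin -3.2548 − sin -2.8798) = -6.3589
y' = 4.5 − -5.0000·(cos -3.2548 − cos -2.8798) = 4.3616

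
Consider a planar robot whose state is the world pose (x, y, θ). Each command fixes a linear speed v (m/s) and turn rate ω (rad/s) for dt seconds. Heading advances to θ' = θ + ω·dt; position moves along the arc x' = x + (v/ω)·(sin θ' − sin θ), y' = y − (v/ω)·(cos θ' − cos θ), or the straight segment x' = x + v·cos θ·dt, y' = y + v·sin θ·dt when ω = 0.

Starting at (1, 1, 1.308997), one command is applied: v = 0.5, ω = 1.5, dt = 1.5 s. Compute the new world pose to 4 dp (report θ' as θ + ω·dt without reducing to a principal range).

(0.5429, 1.3910, 3.5590)

θ' = 1.3090 + 1.5·1.5 = 3.5590
R = v/ω = 0.5/1.5 = 0.3333
x' = 1 + 0.3333·(sin 3.5590 − sin 1.3090) = 0.5429
y' = 1 − 0.3333·(cos 3.5590 − cos 1.3090) = 1.3910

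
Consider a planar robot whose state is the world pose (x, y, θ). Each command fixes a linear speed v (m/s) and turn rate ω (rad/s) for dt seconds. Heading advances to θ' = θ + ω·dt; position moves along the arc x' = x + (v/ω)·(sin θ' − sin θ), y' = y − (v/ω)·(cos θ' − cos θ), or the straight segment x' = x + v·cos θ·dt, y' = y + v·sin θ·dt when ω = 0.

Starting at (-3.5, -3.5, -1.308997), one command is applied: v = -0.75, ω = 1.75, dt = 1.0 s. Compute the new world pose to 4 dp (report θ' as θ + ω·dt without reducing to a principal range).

θ' = -1.3090 + 1.75·1.0 = 0.4410
R = v/ω = -0.75/1.75 = -0.4286
x' = -3.5 + -0.4286·(sin 0.4410 − sin -1.3090) = -4.0969
y' = -3.5 − -0.4286·(cos 0.4410 − cos -1.3090) = -3.2234

(-4.0969, -3.2234, 0.4410)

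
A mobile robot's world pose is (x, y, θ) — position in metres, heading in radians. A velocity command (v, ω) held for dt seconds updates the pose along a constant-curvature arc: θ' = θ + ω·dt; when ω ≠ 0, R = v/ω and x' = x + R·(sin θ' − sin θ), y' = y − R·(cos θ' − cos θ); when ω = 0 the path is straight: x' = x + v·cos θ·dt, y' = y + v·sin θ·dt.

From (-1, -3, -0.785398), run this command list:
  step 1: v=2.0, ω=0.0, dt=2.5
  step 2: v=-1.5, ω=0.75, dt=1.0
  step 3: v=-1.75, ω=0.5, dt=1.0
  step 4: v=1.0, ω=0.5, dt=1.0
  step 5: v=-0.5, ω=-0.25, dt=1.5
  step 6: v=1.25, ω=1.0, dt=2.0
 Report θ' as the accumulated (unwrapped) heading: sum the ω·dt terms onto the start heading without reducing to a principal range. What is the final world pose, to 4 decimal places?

step 1: θ'=-0.7854 (straight) → pose (2.5355, -6.5355, -0.7854)
step 2: θ'=-0.0354 (R=-2.0000) → pose (1.1921, -5.9510, -0.0354)
step 3: θ'=0.4646 (R=-3.5000) → pose (-0.5000, -6.3198, 0.4646)
step 4: θ'=0.9646 (R=2.0000) → pose (0.2475, -5.6713, 0.9646)
step 5: θ'=0.5896 (R=2.0000) → pose (-0.2841, -6.1941, 0.5896)
step 6: θ'=2.5896 (R=1.2500) → pose (-0.3236, -4.0908, 2.5896)

(-0.3236, -4.0908, 2.5896)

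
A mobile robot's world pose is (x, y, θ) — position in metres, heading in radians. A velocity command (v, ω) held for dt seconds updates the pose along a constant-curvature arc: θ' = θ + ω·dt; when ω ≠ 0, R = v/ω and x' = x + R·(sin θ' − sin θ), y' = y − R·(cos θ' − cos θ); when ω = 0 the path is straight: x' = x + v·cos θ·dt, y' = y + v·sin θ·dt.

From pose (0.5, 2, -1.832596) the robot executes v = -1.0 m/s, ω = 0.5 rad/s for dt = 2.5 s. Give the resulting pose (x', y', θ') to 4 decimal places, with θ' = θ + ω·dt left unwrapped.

θ' = -1.8326 + 0.5·2.5 = -0.5826
R = v/ω = -1.0/0.5 = -2.0000
x' = 0.5 + -2.0000·(sin -0.5826 − sin -1.8326) = -0.3315
y' = 2 − -2.0000·(cos -0.5826 − cos -1.8326) = 4.1877

(-0.3315, 4.1877, -0.5826)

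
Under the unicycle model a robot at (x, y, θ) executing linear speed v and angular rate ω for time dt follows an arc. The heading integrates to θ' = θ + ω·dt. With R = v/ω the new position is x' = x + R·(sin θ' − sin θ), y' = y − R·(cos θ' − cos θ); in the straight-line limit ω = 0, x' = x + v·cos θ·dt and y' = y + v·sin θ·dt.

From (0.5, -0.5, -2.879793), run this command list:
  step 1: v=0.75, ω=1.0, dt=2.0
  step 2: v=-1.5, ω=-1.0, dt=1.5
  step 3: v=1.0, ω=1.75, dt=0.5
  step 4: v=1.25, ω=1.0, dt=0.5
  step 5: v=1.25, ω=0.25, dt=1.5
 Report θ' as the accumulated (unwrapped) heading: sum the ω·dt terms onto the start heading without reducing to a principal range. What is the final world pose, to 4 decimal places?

step 1: θ'=-0.8798 (R=0.7500) → pose (0.1162, -1.7024, -0.8798)
step 2: θ'=-2.3798 (R=1.5000) → pose (0.2367, 0.3389, -2.3798)
step 3: θ'=-1.5048 (R=0.5714) → pose (0.0610, -0.1122, -1.5048)
step 4: θ'=-1.0048 (R=1.2500) → pose (0.2532, -0.7001, -1.0048)
step 5: θ'=-0.6298 (R=5.0000) → pose (1.5285, -2.0596, -0.6298)

(1.5285, -2.0596, -0.6298)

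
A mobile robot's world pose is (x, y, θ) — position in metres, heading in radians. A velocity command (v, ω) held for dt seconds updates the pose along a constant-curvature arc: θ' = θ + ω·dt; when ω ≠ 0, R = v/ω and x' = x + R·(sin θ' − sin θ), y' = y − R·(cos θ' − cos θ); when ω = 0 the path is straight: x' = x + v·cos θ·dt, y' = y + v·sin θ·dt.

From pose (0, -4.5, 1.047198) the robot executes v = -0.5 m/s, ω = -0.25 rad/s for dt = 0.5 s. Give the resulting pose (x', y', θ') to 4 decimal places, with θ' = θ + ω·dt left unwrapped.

θ' = 1.0472 + -0.25·0.5 = 0.9222
R = v/ω = -0.5/-0.25 = 2.0000
x' = 0 + 2.0000·(sin 0.9222 − sin 1.0472) = -0.1382
y' = -4.5 − 2.0000·(cos 0.9222 − cos 1.0472) = -4.7081

(-0.1382, -4.7081, 0.9222)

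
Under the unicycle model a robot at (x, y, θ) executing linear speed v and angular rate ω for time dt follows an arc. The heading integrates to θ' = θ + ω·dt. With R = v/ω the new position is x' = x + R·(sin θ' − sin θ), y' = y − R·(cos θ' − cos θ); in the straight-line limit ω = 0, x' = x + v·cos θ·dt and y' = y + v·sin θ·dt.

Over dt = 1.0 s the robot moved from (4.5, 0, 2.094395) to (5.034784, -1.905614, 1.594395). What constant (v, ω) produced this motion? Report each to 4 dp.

Δθ = 1.594395 − 2.094395 = -0.500000
ω = Δθ/dt = -0.500000/1.0 = -0.5000
R = −Δy/(cos θ' − cos θ) = 4.0000
v = R·ω = 4.0000·-0.5000 = -2.0000

v = -2.0000, ω = -0.5000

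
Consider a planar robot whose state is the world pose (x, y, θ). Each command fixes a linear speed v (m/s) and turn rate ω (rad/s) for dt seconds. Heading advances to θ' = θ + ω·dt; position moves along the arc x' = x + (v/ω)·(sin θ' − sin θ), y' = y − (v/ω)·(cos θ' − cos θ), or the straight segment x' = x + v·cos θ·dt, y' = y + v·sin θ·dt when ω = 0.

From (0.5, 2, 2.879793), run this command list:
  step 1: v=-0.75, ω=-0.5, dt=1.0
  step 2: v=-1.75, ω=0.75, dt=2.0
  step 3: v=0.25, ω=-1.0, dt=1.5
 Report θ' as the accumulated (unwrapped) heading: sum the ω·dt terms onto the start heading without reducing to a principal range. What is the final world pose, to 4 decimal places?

step 1: θ'=2.3798 (R=1.5000) → pose (1.1471, 1.6365, 2.3798)
step 2: θ'=3.8798 (R=-2.3333) → pose (4.3279, 1.5990, 3.8798)
step 3: θ'=2.3798 (R=-0.2500) → pose (3.9871, 1.6030, 2.3798)

(3.9871, 1.6030, 2.3798)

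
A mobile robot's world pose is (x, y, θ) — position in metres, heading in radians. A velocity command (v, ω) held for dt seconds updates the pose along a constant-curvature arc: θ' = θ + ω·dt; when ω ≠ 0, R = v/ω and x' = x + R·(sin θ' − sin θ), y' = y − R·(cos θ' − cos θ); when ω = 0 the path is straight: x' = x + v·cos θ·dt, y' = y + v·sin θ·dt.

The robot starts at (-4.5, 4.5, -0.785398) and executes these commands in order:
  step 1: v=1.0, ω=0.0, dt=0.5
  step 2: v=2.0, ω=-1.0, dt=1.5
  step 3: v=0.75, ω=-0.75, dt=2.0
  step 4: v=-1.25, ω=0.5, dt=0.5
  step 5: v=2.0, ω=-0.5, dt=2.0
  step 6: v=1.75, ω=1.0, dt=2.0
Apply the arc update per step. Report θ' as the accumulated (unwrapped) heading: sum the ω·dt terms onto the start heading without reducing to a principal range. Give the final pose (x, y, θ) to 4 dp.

(-9.9866, 5.0876, -2.5354)

step 1: θ'=-0.7854 (straight) → pose (-4.1464, 4.1464, -0.7854)
step 2: θ'=-2.2854 (R=-2.0000) → pose (-4.0500, 1.4216, -2.2854)
step 3: θ'=-3.7854 (R=-1.0000) → pose (-5.4055, 1.2771, -3.7854)
step 4: θ'=-3.5354 (R=-2.5000) → pose (-4.8642, 0.9680, -3.5354)
step 5: θ'=-4.5354 (R=-4.0000) → pose (-7.2669, 3.9576, -4.5354)
step 6: θ'=-2.5354 (R=1.7500) → pose (-9.9866, 5.0876, -2.5354)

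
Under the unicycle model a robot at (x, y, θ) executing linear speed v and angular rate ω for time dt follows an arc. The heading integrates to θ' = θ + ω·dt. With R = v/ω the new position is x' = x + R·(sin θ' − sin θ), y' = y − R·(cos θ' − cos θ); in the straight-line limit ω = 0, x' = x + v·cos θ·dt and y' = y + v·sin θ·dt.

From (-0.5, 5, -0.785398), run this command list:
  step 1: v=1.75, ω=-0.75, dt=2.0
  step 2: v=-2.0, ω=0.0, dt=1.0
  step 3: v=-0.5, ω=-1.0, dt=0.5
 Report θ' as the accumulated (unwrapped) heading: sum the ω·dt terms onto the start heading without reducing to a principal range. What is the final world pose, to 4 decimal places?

step 1: θ'=-2.2854 (R=-2.3333) → pose (-0.3874, 1.8210, -2.2854)
step 2: θ'=-2.2854 (straight) → pose (0.9232, 3.3317, -2.2854)
step 3: θ'=-2.7854 (R=0.5000) → pose (1.1265, 3.4727, -2.7854)

(1.1265, 3.4727, -2.7854)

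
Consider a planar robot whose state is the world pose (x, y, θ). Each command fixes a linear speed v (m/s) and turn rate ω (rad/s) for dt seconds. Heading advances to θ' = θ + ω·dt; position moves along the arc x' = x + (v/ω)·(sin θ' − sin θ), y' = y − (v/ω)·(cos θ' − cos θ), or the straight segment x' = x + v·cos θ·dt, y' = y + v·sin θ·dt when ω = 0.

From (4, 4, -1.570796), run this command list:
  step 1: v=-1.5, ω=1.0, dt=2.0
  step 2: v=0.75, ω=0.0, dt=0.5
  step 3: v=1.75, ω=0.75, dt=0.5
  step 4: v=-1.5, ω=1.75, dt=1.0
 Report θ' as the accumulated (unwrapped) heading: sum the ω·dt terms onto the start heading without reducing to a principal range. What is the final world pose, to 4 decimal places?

step 1: θ'=0.4292 (R=-1.5000) → pose (1.8758, 5.3639, 0.4292)
step 2: θ'=0.4292 (straight) → pose (2.2168, 5.5200, 0.4292)
step 3: θ'=0.8042 (R=2.3333) → pose (2.9264, 6.0231, 0.8042)
step 4: θ'=2.5542 (R=-0.8571) → pose (3.0688, 4.7150, 2.5542)

(3.0688, 4.7150, 2.5542)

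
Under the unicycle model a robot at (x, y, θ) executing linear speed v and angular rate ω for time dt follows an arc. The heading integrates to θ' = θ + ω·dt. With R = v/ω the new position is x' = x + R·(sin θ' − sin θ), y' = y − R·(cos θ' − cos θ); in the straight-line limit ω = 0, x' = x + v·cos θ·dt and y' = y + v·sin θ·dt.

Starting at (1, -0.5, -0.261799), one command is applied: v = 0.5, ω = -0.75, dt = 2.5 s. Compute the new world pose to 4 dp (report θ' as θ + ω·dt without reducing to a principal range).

(1.3902, -1.5015, -2.1368)

θ' = -0.2618 + -0.75·2.5 = -2.1368
R = v/ω = 0.5/-0.75 = -0.6667
x' = 1 + -0.6667·(sin -2.1368 − sin -0.2618) = 1.3902
y' = -0.5 − -0.6667·(cos -2.1368 − cos -0.2618) = -1.5015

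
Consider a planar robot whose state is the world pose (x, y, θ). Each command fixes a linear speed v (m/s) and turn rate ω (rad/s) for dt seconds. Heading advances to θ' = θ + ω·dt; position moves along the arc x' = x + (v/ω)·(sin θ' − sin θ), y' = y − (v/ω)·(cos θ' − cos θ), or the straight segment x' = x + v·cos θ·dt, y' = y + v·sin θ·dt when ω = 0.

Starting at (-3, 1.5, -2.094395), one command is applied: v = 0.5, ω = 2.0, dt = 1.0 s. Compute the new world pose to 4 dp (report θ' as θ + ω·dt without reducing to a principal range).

(-2.8071, 1.1261, -0.0944)

θ' = -2.0944 + 2.0·1.0 = -0.0944
R = v/ω = 0.5/2.0 = 0.2500
x' = -3 + 0.2500·(sin -0.0944 − sin -2.0944) = -2.8071
y' = 1.5 − 0.2500·(cos -0.0944 − cos -2.0944) = 1.1261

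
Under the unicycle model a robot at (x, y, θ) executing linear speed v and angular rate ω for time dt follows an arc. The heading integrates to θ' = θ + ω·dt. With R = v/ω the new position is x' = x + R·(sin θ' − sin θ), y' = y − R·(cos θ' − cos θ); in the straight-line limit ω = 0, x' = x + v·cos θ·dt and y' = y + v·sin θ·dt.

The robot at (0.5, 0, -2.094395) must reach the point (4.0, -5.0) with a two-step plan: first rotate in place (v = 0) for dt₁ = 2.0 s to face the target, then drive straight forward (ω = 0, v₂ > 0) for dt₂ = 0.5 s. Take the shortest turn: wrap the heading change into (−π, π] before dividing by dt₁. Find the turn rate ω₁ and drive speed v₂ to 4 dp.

ω₁ = 0.5672, v₂ = 12.2066

heading to target = atan2(-5−0, 4−0.5) = -0.9601
Δθ = wrap(-0.9601 − -2.0944) = 1.1343; ω₁ = Δθ/dt₁ = 0.5672
distance = √((4−0.5)² + (-5−0)²) = 6.1033; v₂ = distance/dt₂ = 12.2066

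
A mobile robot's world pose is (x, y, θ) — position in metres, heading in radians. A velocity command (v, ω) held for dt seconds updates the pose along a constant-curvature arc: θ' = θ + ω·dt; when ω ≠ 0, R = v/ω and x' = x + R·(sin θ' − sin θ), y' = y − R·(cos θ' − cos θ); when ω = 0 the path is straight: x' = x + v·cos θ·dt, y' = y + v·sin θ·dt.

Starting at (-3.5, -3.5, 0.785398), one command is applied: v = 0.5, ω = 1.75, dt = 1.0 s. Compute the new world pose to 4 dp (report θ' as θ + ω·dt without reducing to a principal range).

(-3.5392, -3.0632, 2.5354)

θ' = 0.7854 + 1.75·1.0 = 2.5354
R = v/ω = 0.5/1.75 = 0.2857
x' = -3.5 + 0.2857·(sin 2.5354 − sin 0.7854) = -3.5392
y' = -3.5 − 0.2857·(cos 2.5354 − cos 0.7854) = -3.0632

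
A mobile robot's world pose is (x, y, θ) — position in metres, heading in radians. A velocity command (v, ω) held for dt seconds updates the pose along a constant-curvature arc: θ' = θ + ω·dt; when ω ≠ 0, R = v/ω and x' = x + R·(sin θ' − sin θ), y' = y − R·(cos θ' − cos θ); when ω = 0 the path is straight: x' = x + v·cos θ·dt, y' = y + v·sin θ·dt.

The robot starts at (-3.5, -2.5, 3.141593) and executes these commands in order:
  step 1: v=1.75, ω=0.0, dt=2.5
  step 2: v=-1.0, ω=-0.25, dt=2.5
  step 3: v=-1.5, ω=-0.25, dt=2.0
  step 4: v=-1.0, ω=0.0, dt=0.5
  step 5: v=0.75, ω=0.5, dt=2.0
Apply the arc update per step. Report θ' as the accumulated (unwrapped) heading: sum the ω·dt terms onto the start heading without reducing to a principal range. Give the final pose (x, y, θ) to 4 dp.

step 1: θ'=3.1416 (straight) → pose (-7.8750, -2.5000, 3.1416)
step 2: θ'=2.5166 (R=4.0000) → pose (-5.5346, -3.2561, 2.5166)
step 3: θ'=2.0166 (R=6.0000) → pose (-3.6316, -5.5349, 2.0166)
step 4: θ'=2.0166 (straight) → pose (-3.4160, -5.9860, 2.0166)
step 5: θ'=3.0166 (R=1.5000) → pose (-4.5824, -5.1445, 3.0166)

(-4.5824, -5.1445, 3.0166)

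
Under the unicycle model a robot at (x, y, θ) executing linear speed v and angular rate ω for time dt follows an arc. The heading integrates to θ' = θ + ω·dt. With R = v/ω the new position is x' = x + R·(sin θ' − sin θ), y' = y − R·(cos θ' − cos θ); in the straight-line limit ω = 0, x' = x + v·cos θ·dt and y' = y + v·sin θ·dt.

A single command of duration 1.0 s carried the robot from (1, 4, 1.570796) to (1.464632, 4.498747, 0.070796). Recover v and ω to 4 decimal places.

Δθ = 0.070796 − 1.570796 = -1.500000
ω = Δθ/dt = -1.500000/1.0 = -1.5000
R = −Δy/(cos θ' − cos θ) = -0.5000
v = R·ω = -0.5000·-1.5000 = 0.7500

v = 0.7500, ω = -1.5000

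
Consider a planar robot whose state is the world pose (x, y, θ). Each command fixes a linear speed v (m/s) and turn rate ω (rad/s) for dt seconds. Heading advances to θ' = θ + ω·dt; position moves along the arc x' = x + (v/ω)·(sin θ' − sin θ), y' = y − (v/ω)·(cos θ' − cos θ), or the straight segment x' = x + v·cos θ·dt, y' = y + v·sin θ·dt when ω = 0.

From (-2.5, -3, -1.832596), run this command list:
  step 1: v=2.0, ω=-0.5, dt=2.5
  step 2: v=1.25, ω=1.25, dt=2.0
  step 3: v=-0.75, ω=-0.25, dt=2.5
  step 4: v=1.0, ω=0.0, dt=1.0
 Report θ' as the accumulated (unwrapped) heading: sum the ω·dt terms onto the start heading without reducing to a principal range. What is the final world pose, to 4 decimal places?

step 1: θ'=-3.0826 (R=-4.0000) → pose (-6.1279, -5.9578, -3.0826)
step 2: θ'=-0.5826 (R=1.0000) → pose (-6.6191, -7.7911, -0.5826)
step 3: θ'=-1.2076 (R=3.0000) → pose (-7.7728, -6.3518, -1.2076)
step 4: θ'=-1.2076 (straight) → pose (-7.4175, -7.2865, -1.2076)

(-7.4175, -7.2865, -1.2076)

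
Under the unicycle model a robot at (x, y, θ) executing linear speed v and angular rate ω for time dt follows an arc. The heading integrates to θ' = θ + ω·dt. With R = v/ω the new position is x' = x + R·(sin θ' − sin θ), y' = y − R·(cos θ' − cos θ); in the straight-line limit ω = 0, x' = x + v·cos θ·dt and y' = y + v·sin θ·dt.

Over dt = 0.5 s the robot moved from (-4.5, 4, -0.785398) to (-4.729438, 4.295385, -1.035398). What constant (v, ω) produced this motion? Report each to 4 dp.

v = -0.7500, ω = -0.5000

Δθ = -1.035398 − -0.785398 = -0.250000
ω = Δθ/dt = -0.250000/0.5 = -0.5000
R = −Δy/(cos θ' − cos θ) = 1.5000
v = R·ω = 1.5000·-0.5000 = -0.7500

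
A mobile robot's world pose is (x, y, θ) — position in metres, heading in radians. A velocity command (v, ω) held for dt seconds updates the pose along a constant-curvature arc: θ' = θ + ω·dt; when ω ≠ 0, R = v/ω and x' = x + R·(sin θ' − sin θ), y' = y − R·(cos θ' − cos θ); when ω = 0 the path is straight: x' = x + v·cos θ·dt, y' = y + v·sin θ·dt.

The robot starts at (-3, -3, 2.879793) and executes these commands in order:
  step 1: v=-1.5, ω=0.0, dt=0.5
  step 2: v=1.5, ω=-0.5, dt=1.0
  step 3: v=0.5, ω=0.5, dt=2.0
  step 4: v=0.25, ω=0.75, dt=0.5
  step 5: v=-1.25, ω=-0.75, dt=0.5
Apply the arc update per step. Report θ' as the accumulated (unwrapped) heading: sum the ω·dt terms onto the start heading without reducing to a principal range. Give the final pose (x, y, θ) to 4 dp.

(-4.0432, -2.0137, 3.3798)

step 1: θ'=2.8798 (straight) → pose (-2.2756, -3.1941, 2.8798)
step 2: θ'=2.3798 (R=-3.0000) → pose (-3.5698, -2.4671, 2.3798)
step 3: θ'=3.3798 (R=1.0000) → pose (-4.4960, -2.2190, 3.3798)
step 4: θ'=3.7548 (R=0.3333) → pose (-4.6091, -2.2703, 3.7548)
step 5: θ'=3.3798 (R=1.6667) → pose (-4.0432, -2.0137, 3.3798)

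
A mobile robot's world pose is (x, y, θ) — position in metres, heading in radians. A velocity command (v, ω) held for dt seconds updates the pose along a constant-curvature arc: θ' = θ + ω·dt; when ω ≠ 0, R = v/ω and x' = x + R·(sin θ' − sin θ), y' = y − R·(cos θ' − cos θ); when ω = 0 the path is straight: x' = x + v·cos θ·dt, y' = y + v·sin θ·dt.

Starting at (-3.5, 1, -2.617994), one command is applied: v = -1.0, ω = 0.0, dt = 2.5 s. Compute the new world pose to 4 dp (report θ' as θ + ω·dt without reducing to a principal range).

(-1.3349, 2.2500, -2.6180)

θ' = -2.6180 + 0.0·2.5 = -2.6180
ω = 0 → straight: x' = -3.5 + -1.0·cos(-2.6180)·2.5 = -1.3349
y' = 1 + -1.0·sin(-2.6180)·2.5 = 2.2500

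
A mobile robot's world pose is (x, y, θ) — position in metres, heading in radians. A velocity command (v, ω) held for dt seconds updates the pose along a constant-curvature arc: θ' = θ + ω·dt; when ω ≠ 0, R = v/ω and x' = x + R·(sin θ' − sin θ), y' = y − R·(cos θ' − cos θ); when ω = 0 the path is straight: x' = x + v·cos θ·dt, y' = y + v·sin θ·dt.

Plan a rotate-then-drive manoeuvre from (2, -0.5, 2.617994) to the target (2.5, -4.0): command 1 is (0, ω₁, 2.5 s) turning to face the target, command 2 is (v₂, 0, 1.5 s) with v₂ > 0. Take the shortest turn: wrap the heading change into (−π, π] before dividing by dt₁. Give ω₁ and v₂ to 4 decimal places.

heading to target = atan2(-4−-0.5, 2.5−2) = -1.4289
Δθ = wrap(-1.4289 − 2.6180) = 2.2363; ω₁ = Δθ/dt₁ = 0.8945
distance = √((2.5−2)² + (-4−-0.5)²) = 3.5355; v₂ = distance/dt₂ = 2.3570

ω₁ = 0.8945, v₂ = 2.3570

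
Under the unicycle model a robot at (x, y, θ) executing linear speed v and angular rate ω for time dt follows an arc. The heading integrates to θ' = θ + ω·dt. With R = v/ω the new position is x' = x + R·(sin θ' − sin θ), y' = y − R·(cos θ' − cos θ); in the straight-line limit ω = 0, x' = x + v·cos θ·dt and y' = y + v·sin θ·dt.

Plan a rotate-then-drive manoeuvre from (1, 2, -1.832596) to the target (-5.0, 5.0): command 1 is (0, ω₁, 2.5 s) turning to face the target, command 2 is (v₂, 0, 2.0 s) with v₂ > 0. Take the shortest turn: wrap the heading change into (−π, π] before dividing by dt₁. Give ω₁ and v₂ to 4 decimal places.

ω₁ = -0.7091, v₂ = 3.3541

heading to target = atan2(5−2, -5−1) = 2.6779
Δθ = wrap(2.6779 − -1.8326) = -1.7726; ω₁ = Δθ/dt₁ = -0.7091
distance = √((-5−1)² + (5−2)²) = 6.7082; v₂ = distance/dt₂ = 3.3541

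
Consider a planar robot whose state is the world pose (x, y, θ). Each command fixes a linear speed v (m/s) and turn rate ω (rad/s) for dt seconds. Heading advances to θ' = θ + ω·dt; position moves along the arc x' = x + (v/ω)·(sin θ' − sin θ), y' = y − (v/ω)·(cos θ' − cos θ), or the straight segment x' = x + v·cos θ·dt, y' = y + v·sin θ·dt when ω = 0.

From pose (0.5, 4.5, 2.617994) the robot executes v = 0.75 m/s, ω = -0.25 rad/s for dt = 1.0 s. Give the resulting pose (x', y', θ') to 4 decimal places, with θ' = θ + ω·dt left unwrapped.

(-0.0961, 4.9519, 2.3680)

θ' = 2.6180 + -0.25·1.0 = 2.3680
R = v/ω = 0.75/-0.25 = -3.0000
x' = 0.5 + -3.0000·(sin 2.3680 − sin 2.6180) = -0.0961
y' = 4.5 − -3.0000·(cos 2.3680 − cos 2.6180) = 4.9519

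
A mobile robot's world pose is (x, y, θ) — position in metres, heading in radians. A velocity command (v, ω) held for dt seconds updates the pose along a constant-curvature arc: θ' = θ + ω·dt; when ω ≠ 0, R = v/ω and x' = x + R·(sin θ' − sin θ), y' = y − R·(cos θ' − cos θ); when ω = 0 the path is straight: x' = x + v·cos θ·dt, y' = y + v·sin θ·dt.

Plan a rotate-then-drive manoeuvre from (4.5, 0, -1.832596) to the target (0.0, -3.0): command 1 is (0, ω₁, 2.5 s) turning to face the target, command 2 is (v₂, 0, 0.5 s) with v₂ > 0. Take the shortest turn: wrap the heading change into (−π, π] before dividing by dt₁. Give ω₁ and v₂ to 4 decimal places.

heading to target = atan2(-3−0, 0−4.5) = -2.5536
Δθ = wrap(-2.5536 − -1.8326) = -0.7210; ω₁ = Δθ/dt₁ = -0.2884
distance = √((0−4.5)² + (-3−0)²) = 5.4083; v₂ = distance/dt₂ = 10.8167

ω₁ = -0.2884, v₂ = 10.8167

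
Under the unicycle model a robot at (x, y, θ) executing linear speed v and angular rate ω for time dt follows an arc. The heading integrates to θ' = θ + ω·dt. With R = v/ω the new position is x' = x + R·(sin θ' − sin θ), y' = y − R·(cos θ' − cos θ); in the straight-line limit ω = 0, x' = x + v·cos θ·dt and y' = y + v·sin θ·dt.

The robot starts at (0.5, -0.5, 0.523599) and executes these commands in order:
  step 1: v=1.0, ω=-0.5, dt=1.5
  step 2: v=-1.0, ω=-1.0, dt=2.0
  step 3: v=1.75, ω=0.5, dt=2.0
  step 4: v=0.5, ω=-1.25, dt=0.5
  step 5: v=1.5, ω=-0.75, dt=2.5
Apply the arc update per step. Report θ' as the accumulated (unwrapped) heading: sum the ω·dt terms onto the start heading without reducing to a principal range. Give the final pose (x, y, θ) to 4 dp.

step 1: θ'=-0.2264 (R=-2.0000) → pose (1.9489, -0.2831, -0.2264)
step 2: θ'=-2.2264 (R=1.0000) → pose (1.3807, 1.3010, -2.2264)
step 3: θ'=-1.2264 (R=3.5000) → pose (0.8606, -2.0144, -1.2264)
step 4: θ'=-1.8514 (R=-0.4000) → pose (0.8685, -2.2602, -1.8514)
step 5: θ'=-3.7264 (R=-2.0000) → pose (-2.1574, -3.3740, -3.7264)

(-2.1574, -3.3740, -3.7264)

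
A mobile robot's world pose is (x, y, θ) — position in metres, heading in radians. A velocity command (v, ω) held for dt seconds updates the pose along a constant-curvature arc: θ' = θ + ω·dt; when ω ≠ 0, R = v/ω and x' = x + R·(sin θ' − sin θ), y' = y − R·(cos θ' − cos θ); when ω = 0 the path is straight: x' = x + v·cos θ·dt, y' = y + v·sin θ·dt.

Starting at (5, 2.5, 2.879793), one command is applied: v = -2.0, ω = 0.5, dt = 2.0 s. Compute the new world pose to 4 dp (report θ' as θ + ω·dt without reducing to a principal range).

θ' = 2.8798 + 0.5·2.0 = 3.8798
R = v/ω = -2.0/0.5 = -4.0000
x' = 5 + -4.0000·(sin 3.8798 − sin 2.8798) = 8.7271
y' = 2.5 − -4.0000·(cos 3.8798 − cos 2.8798) = 3.4050

(8.7271, 3.4050, 3.8798)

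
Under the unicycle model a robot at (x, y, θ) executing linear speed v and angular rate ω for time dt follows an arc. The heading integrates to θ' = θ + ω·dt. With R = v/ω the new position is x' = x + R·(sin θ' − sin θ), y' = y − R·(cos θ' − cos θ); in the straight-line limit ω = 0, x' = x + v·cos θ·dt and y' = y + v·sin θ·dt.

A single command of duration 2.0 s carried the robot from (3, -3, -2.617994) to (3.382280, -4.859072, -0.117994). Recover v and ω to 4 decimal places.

Δθ = -0.117994 − -2.617994 = 2.500000
ω = Δθ/dt = 2.500000/2.0 = 1.2500
R = −Δy/(cos θ' − cos θ) = 1.0000
v = R·ω = 1.0000·1.2500 = 1.2500

v = 1.2500, ω = 1.2500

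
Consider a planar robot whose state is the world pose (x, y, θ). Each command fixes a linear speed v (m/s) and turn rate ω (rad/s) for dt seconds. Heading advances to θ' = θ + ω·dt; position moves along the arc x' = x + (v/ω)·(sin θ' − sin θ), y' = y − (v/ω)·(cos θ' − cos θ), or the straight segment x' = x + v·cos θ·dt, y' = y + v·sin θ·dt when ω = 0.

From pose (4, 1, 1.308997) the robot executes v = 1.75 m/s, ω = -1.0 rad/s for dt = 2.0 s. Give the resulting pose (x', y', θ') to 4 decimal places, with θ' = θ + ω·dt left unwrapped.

(6.8057, 1.8956, -0.6910)

θ' = 1.3090 + -1.0·2.0 = -0.6910
R = v/ω = 1.75/-1.0 = -1.7500
x' = 4 + -1.7500·(sin -0.6910 − sin 1.3090) = 6.8057
y' = 1 − -1.7500·(cos -0.6910 − cos 1.3090) = 1.8956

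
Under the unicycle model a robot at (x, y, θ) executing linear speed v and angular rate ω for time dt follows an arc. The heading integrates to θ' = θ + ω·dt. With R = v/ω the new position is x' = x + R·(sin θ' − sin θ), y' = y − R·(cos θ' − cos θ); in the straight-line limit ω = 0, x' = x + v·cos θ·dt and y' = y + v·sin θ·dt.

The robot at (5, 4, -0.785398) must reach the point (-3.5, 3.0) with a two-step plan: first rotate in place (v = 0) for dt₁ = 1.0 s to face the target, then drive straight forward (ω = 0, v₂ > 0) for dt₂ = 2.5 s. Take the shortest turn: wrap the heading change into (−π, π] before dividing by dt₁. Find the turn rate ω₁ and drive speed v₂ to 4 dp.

ω₁ = -2.2391, v₂ = 3.4234

heading to target = atan2(3−4, -3.5−5) = -3.0245
Δθ = wrap(-3.0245 − -0.7854) = -2.2391; ω₁ = Δθ/dt₁ = -2.2391
distance = √((-3.5−5)² + (3−4)²) = 8.5586; v₂ = distance/dt₂ = 3.4234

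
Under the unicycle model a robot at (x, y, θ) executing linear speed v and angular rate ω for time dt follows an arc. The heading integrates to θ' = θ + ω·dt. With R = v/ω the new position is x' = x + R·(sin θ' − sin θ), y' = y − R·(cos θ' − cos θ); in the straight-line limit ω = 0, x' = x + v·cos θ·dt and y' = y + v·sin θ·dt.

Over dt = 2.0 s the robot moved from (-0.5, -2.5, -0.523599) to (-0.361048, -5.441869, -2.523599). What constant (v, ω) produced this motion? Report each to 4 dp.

v = 1.7500, ω = -1.0000

Δθ = -2.523599 − -0.523599 = -2.000000
ω = Δθ/dt = -2.000000/2.0 = -1.0000
R = −Δy/(cos θ' − cos θ) = -1.7500
v = R·ω = -1.7500·-1.0000 = 1.7500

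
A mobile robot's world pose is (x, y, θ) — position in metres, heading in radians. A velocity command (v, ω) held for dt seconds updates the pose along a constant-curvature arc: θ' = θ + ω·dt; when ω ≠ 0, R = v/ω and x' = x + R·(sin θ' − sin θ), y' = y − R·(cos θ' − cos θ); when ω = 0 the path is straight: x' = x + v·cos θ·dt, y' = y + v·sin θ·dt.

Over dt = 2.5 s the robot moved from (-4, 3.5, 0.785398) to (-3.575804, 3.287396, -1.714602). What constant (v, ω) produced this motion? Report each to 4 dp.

Δθ = -1.714602 − 0.785398 = -2.500000
ω = Δθ/dt = -2.500000/2.5 = -1.0000
R = Δx/(sin θ' − sin θ) = -0.2500
v = R·ω = -0.2500·-1.0000 = 0.2500

v = 0.2500, ω = -1.0000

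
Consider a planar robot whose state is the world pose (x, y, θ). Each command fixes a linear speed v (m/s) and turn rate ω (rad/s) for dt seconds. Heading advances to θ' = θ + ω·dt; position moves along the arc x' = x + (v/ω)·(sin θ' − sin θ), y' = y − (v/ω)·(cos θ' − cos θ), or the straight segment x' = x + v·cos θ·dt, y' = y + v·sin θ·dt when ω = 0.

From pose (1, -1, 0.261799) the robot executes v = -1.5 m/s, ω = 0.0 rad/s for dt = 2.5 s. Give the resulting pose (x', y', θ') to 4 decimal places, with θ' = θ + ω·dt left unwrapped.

θ' = 0.2618 + 0.0·2.5 = 0.2618
ω = 0 → straight: x' = 1 + -1.5·cos(0.2618)·2.5 = -2.6222
y' = -1 + -1.5·sin(0.2618)·2.5 = -1.9706

(-2.6222, -1.9706, 0.2618)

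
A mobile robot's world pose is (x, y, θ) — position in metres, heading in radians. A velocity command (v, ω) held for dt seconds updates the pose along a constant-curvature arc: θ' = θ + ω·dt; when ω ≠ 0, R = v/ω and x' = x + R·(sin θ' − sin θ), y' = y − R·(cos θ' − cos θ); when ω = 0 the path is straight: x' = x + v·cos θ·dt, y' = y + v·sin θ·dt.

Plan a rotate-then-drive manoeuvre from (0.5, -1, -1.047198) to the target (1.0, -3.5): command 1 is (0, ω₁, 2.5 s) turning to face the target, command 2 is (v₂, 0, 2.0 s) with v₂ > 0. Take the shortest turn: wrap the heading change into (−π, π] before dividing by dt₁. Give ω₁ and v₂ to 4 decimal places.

heading to target = atan2(-3.5−-1, 1−0.5) = -1.3734
Δθ = wrap(-1.3734 − -1.0472) = -0.3262; ω₁ = Δθ/dt₁ = -0.1305
distance = √((1−0.5)² + (-3.5−-1)²) = 2.5495; v₂ = distance/dt₂ = 1.2748

ω₁ = -0.1305, v₂ = 1.2748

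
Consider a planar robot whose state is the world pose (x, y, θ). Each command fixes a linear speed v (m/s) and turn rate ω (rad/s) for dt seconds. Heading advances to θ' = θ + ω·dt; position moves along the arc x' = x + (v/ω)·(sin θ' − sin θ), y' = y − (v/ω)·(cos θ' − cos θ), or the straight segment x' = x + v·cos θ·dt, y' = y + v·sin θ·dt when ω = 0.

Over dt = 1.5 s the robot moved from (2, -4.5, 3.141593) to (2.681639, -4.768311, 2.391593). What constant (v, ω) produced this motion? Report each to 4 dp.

v = -0.5000, ω = -0.5000

Δθ = 2.391593 − 3.141593 = -0.750000
ω = Δθ/dt = -0.750000/1.5 = -0.5000
R = Δx/(sin θ' − sin θ) = 1.0000
v = R·ω = 1.0000·-0.5000 = -0.5000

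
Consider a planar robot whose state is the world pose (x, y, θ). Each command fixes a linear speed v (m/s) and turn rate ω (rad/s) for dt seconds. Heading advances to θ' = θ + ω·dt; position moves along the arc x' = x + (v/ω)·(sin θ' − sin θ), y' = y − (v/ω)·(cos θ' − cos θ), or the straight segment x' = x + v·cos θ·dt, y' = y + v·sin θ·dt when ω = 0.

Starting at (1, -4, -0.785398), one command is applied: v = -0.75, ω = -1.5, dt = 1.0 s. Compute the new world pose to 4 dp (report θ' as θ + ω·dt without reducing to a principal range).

(0.9759, -3.3188, -2.2854)

θ' = -0.7854 + -1.5·1.0 = -2.2854
R = v/ω = -0.75/-1.5 = 0.5000
x' = 1 + 0.5000·(sin -2.2854 − sin -0.7854) = 0.9759
y' = -4 − 0.5000·(cos -2.2854 − cos -0.7854) = -3.3188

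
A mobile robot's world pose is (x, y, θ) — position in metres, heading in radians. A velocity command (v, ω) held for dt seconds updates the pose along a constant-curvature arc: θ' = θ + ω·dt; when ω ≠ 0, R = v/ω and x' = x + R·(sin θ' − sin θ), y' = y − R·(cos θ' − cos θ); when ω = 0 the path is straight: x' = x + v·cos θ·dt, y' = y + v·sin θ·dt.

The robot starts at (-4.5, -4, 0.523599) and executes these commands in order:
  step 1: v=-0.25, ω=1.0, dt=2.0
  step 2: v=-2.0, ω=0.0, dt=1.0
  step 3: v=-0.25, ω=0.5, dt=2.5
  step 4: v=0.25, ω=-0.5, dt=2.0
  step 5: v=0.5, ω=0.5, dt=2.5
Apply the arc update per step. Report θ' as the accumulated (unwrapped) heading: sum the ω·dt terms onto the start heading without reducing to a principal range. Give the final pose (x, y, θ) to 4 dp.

(-3.9117, -5.9355, 4.0236)

step 1: θ'=2.5236 (R=-0.2500) → pose (-4.5199, -4.4203, 2.5236)
step 2: θ'=2.5236 (straight) → pose (-2.8898, -5.5791, 2.5236)
step 3: θ'=3.7736 (R=-0.5000) → pose (-2.3047, -5.5750, 3.7736)
step 4: θ'=2.7736 (R=-0.5000) → pose (-2.7799, -5.6381, 2.7736)
step 5: θ'=4.0236 (R=1.0000) → pose (-3.9117, -5.9355, 4.0236)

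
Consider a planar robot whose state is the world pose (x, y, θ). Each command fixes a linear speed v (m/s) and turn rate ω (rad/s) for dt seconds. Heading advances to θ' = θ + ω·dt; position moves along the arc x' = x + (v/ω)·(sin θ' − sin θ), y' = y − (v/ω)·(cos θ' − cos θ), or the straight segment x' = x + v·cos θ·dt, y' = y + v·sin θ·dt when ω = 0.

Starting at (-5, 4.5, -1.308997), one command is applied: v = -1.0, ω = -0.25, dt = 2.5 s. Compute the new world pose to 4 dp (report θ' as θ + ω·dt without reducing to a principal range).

θ' = -1.3090 + -0.25·2.5 = -1.9340
R = v/ω = -1.0/-0.25 = 4.0000
x' = -5 + 4.0000·(sin -1.9340 − sin -1.3090) = -4.8754
y' = 4.5 − 4.0000·(cos -1.9340 − cos -1.3090) = 6.9563

(-4.8754, 6.9563, -1.9340)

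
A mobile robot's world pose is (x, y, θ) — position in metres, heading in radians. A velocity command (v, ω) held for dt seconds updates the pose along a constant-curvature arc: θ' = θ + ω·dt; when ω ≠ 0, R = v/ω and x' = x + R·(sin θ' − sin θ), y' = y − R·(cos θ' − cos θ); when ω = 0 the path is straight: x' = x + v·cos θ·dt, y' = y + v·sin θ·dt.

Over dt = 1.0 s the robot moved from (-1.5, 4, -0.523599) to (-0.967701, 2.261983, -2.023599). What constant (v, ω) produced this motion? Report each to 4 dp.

Δθ = -2.023599 − -0.523599 = -1.500000
ω = Δθ/dt = -1.500000/1.0 = -1.5000
R = −Δy/(cos θ' − cos θ) = -1.3333
v = R·ω = -1.3333·-1.5000 = 2.0000

v = 2.0000, ω = -1.5000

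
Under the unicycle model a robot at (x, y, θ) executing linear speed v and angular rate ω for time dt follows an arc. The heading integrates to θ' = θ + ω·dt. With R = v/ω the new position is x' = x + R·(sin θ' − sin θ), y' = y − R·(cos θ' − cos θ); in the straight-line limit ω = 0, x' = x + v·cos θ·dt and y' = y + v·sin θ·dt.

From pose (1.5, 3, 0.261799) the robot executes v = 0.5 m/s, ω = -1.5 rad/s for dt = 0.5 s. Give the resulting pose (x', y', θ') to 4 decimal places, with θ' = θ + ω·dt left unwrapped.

(1.7426, 2.9724, -0.4882)

θ' = 0.2618 + -1.5·0.5 = -0.4882
R = v/ω = 0.5/-1.5 = -0.3333
x' = 1.5 + -0.3333·(sin -0.4882 − sin 0.2618) = 1.7426
y' = 3 − -0.3333·(cos -0.4882 − cos 0.2618) = 2.9724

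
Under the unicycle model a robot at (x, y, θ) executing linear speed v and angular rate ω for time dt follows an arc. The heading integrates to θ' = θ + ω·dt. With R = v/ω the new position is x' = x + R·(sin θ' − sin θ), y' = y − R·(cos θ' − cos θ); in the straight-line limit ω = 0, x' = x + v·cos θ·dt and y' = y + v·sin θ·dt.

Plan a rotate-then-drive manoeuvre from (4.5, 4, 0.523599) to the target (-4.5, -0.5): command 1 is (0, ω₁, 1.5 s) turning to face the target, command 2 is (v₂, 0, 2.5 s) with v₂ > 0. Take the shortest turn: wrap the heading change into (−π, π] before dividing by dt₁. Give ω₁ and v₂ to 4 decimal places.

ω₁ = 2.0544, v₂ = 4.0249

heading to target = atan2(-0.5−4, -4.5−4.5) = -2.6779
Δθ = wrap(-2.6779 − 0.5236) = 3.0816; ω₁ = Δθ/dt₁ = 2.0544
distance = √((-4.5−4.5)² + (-0.5−4)²) = 10.0623; v₂ = distance/dt₂ = 4.0249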